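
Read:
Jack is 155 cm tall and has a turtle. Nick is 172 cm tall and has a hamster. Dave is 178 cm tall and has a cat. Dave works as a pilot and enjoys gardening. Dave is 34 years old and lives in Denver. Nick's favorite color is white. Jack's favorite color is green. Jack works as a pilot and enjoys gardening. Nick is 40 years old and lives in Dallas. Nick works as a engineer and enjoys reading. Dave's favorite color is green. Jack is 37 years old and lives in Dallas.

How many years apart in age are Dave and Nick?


34 vs 40, diff = 6

6


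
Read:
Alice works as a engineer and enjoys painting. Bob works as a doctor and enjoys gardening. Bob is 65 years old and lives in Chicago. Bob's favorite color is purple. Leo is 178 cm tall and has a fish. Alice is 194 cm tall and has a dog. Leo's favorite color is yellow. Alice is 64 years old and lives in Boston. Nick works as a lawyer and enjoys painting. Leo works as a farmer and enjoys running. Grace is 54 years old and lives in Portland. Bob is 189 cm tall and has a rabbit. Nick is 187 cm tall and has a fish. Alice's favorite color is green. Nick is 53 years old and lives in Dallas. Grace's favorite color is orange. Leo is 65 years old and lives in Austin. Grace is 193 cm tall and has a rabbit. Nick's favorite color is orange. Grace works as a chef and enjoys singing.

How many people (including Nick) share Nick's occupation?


Nick is a lawyer. Count = 1

1


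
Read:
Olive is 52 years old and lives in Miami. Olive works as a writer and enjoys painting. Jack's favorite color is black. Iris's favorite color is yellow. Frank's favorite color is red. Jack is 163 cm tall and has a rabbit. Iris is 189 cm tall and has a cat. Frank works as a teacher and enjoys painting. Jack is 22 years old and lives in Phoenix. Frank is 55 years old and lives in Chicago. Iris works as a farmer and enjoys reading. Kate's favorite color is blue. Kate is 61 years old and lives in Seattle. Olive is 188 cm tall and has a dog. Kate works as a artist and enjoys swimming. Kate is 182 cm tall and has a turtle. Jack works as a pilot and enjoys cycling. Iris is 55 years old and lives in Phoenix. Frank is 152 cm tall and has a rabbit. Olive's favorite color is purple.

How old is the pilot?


The pilot is Jack, age 22

22


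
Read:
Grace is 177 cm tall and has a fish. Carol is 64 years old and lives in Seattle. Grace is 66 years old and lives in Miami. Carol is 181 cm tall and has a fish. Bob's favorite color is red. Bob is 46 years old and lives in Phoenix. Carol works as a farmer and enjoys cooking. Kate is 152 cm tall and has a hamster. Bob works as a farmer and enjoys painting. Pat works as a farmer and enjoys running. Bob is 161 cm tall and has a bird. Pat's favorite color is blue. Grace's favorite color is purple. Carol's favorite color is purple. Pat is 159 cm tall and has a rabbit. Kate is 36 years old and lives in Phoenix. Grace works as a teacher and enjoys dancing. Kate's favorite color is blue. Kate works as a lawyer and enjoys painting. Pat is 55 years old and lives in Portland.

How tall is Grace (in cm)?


Grace is 177 cm tall

177


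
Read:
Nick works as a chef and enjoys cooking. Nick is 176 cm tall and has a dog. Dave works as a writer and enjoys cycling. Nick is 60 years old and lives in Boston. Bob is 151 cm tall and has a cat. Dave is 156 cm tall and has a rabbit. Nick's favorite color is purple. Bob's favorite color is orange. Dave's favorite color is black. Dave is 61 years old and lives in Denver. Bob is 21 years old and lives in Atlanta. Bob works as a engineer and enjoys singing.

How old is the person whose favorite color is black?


Person with favorite color=black is Dave, age 61

61


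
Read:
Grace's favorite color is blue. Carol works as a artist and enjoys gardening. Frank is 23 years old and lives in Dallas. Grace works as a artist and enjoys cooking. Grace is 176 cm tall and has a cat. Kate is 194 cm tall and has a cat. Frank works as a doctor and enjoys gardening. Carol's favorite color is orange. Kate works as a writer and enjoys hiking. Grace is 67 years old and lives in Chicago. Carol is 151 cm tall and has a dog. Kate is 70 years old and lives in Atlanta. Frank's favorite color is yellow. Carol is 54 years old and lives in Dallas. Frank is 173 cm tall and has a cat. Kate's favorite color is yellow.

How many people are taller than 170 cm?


Taller than 170: 3

3


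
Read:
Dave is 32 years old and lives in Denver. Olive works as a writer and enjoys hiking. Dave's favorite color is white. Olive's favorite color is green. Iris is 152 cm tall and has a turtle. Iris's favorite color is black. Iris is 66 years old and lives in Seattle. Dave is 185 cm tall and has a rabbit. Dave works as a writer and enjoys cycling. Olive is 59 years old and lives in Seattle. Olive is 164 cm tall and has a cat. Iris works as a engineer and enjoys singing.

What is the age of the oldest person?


Oldest: Iris at 66

66


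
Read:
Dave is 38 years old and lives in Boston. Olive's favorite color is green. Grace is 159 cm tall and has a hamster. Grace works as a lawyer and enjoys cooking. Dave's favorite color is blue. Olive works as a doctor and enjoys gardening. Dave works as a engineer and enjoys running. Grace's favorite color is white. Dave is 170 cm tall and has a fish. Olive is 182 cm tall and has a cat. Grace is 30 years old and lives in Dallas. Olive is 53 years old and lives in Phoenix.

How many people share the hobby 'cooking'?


Count: 1

1


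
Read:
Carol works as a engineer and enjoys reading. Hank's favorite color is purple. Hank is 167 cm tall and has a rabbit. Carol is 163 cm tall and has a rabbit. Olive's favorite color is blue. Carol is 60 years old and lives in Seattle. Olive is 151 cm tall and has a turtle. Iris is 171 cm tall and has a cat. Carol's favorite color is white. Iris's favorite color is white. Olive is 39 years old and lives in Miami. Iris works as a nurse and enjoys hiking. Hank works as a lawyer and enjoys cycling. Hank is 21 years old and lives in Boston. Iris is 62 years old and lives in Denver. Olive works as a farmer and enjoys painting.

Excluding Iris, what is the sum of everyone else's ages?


Sum (excluding Iris): 120

120


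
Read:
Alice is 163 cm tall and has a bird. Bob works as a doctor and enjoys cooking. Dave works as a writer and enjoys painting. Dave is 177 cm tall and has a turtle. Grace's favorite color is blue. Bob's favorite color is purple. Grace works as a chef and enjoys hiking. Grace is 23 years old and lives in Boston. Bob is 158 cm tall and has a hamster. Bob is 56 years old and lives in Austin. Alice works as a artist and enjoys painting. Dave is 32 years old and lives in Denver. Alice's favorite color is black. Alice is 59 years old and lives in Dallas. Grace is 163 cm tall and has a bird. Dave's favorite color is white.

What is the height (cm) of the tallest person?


Tallest: Dave at 177 cm

177


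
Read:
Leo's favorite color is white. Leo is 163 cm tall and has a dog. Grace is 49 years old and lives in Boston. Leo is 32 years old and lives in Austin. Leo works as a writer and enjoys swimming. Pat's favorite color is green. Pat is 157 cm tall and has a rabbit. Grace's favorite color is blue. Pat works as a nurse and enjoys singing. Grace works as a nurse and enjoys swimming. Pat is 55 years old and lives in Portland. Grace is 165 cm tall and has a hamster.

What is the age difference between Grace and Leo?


|49 - 32| = 17

17


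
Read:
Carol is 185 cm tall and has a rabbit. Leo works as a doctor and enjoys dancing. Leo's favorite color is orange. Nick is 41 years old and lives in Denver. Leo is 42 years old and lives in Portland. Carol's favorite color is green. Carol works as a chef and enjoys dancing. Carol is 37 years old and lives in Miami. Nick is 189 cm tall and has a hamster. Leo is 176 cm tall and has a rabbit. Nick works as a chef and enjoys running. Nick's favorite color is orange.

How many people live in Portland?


Count in Portland: 1

1


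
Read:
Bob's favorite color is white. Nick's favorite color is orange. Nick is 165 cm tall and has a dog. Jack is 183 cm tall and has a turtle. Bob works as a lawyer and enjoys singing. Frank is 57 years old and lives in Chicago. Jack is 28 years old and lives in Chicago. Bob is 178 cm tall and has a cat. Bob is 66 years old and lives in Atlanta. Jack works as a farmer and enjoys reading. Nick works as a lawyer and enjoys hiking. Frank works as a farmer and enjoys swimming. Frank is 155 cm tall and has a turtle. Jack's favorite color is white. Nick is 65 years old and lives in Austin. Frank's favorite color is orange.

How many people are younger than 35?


Filter: 1

1


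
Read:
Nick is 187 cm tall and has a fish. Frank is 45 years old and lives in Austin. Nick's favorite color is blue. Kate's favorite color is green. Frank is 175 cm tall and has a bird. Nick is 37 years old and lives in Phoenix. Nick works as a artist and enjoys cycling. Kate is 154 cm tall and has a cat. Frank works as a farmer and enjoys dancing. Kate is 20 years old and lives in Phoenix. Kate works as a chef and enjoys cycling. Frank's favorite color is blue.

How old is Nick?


Nick is 37 years old

37


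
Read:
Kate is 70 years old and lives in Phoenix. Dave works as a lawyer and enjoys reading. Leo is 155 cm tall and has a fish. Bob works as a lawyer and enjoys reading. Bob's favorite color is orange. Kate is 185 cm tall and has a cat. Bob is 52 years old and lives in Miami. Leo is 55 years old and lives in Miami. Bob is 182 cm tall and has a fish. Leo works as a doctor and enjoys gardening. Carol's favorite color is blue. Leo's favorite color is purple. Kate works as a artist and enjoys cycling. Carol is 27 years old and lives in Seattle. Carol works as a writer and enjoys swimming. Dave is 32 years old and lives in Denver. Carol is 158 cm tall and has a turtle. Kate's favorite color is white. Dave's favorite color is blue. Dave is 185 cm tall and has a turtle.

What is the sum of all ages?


27+52+55+70+32 = 236

236


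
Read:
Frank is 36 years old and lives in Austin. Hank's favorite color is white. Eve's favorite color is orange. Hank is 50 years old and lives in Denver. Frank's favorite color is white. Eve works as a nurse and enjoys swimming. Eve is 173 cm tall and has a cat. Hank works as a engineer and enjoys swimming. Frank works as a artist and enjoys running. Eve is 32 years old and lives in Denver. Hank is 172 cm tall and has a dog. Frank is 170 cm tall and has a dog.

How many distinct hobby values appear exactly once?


Unique hobby values: 1

1


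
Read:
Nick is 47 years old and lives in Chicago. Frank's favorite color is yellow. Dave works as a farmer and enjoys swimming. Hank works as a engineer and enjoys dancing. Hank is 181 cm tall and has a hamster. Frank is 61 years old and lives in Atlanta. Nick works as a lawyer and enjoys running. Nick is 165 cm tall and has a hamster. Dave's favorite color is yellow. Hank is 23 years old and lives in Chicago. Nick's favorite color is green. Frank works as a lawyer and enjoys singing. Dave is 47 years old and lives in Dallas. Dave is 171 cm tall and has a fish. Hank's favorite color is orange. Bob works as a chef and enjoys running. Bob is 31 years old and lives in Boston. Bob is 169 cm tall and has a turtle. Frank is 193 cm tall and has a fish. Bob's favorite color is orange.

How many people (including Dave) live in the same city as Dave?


Dave lives in Dallas. Count = 1

1


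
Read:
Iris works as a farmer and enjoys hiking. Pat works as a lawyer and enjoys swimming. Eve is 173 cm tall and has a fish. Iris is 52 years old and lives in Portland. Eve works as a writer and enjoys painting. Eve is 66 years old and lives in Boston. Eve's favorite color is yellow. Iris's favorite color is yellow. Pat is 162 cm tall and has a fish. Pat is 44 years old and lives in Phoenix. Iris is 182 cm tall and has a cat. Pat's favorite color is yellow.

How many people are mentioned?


People: Iris, Pat, Eve. Count = 3

3


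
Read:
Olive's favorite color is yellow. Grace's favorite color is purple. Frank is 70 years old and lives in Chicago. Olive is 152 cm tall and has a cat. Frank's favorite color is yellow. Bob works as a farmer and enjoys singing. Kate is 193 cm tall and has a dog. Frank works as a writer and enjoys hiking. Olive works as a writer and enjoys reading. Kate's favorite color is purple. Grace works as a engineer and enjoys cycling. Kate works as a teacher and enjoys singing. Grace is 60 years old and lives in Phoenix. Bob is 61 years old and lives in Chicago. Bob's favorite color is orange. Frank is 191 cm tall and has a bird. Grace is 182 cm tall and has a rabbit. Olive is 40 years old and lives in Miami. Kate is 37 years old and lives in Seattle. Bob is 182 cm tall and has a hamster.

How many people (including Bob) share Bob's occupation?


Bob is a farmer. Count = 1

1


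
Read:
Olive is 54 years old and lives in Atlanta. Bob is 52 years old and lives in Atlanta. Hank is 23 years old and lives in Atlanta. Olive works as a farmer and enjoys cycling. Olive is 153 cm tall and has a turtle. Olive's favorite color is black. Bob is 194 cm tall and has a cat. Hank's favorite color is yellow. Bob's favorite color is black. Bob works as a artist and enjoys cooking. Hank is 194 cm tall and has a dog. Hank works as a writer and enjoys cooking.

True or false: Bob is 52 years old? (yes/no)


Bob is actually 52. yes

yes


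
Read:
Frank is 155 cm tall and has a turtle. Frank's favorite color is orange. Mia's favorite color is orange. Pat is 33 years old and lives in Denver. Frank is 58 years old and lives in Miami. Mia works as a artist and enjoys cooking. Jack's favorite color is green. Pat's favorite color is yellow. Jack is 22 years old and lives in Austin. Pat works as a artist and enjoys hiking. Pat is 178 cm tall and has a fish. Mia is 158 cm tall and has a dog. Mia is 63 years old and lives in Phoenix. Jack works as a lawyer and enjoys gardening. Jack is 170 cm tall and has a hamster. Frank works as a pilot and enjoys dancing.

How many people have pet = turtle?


Count: 1

1


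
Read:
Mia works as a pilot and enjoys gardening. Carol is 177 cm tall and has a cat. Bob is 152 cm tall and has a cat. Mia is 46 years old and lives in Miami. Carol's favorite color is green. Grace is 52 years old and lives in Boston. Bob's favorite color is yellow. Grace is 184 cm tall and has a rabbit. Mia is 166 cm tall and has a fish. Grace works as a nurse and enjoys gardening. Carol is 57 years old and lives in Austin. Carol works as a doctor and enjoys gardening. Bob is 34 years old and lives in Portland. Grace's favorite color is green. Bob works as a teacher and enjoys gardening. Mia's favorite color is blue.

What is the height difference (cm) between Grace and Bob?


|184 - 152| = 32

32


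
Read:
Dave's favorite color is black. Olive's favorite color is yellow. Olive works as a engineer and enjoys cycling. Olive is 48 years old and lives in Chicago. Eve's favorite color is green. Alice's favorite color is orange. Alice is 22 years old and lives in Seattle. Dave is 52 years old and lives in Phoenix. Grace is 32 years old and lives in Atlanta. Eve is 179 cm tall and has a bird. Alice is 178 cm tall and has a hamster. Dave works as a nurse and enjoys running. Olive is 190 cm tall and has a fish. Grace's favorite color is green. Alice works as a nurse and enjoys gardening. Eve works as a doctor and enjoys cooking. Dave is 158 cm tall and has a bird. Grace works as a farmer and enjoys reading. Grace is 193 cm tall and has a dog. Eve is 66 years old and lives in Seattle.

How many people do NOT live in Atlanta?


Not in Atlanta: 4

4


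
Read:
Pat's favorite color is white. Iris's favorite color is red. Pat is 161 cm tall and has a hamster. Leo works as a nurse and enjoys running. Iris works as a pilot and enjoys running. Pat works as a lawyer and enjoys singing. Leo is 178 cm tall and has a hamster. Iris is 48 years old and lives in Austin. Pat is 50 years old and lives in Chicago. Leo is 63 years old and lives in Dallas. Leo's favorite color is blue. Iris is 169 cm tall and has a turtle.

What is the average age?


Sum=161, n=3, avg=53.67

53.67


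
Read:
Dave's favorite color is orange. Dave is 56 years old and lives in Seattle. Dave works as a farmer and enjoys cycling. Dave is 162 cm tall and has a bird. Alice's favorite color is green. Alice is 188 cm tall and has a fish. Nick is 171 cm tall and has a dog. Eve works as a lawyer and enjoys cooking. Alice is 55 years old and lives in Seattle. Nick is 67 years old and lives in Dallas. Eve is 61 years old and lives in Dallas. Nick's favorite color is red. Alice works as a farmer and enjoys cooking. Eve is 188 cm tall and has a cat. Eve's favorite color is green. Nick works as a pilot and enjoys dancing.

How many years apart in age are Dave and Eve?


56 vs 61, diff = 5

5


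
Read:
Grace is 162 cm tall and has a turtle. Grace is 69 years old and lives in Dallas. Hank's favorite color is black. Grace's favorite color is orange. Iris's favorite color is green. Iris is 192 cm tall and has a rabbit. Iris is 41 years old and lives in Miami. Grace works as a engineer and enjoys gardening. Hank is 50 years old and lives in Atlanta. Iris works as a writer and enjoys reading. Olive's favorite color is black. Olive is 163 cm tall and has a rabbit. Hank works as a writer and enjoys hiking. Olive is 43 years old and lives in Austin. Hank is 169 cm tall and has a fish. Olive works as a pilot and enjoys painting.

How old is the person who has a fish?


Person with fish is Hank, age 50

50


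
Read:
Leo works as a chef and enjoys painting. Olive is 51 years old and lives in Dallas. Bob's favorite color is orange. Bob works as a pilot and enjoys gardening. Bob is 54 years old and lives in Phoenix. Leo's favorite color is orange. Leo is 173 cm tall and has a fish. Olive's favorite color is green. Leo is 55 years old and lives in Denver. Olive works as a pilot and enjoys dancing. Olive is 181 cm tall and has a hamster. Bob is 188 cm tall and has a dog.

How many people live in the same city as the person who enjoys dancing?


Person with hobby dancing is Olive, city Dallas. Count = 1

1


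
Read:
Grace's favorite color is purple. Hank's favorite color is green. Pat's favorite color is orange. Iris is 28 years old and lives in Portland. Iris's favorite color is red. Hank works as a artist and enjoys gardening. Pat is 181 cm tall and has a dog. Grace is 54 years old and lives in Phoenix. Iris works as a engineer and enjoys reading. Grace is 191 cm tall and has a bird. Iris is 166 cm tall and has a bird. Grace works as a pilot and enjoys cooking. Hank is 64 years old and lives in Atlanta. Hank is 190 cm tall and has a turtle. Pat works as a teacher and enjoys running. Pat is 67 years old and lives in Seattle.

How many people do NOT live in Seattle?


Not in Seattle: 3

3


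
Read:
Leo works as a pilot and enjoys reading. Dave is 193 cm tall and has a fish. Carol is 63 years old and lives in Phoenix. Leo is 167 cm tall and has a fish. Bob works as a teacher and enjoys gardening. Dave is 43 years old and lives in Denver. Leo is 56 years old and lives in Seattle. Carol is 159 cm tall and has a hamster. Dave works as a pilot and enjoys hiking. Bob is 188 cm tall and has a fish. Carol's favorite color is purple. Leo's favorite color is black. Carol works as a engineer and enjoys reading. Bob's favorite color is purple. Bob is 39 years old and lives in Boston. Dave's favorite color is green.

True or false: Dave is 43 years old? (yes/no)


Dave is actually 43. yes

yes


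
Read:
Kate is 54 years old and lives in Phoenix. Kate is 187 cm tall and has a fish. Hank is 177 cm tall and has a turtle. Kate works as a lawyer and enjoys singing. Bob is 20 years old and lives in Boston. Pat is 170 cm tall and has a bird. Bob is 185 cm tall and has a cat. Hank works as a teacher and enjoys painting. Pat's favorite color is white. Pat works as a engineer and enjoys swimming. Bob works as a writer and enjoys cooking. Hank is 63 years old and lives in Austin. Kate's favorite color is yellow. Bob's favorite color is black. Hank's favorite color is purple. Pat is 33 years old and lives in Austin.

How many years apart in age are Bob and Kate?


20 vs 54, diff = 34

34


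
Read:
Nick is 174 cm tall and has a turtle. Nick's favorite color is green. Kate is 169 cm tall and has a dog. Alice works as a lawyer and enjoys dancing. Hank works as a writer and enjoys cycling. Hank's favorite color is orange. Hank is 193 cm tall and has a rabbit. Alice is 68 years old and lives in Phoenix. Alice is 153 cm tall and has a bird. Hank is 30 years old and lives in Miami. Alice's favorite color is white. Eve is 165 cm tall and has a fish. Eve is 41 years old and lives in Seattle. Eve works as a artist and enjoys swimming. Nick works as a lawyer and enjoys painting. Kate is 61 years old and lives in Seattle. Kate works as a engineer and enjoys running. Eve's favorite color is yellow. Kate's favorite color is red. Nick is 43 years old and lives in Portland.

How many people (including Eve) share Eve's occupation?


Eve is a artist. Count = 1

1


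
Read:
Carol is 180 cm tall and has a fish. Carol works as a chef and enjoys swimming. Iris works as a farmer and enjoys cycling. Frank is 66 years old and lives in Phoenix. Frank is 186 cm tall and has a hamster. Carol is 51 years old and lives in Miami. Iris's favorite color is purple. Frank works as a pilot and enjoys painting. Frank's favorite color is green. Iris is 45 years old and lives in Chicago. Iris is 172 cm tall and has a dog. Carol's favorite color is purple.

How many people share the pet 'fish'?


Count: 1

1


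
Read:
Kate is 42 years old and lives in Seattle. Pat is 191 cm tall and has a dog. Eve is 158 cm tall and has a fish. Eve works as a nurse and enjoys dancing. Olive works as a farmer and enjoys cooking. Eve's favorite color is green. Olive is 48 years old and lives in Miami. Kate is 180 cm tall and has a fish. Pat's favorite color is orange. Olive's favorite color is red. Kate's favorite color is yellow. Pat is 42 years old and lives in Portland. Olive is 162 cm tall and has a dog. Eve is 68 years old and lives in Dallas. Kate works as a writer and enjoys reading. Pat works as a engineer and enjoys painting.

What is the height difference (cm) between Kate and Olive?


|180 - 162| = 18

18


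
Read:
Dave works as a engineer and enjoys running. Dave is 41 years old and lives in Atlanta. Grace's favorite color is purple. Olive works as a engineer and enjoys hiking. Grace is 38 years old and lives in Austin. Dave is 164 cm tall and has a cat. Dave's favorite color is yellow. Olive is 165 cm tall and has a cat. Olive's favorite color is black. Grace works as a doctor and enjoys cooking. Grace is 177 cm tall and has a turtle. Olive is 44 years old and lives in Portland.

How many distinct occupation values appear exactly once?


Unique occupation values: 1

1


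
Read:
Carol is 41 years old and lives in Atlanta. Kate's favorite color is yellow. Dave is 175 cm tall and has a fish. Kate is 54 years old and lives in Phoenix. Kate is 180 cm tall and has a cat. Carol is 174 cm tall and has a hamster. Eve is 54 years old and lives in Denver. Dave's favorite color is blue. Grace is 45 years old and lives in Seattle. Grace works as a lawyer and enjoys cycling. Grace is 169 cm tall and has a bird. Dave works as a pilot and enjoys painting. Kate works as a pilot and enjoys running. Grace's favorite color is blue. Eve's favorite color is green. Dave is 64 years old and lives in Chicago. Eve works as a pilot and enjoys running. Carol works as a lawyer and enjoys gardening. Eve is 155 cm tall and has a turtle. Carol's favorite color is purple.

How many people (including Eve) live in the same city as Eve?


Eve lives in Denver. Count = 1

1


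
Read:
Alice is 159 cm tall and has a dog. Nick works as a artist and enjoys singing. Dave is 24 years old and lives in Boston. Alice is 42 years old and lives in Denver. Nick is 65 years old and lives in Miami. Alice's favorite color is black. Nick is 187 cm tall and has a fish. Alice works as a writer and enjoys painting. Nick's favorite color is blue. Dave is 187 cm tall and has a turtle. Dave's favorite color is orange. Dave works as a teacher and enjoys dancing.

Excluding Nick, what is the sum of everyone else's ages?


Sum (excluding Nick): 66

66


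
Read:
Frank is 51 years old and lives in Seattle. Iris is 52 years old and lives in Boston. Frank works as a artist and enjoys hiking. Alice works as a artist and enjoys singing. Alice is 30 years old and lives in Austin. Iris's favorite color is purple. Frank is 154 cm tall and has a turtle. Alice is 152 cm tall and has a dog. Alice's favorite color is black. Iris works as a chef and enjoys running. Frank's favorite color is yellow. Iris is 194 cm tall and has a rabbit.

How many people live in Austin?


Count in Austin: 1

1


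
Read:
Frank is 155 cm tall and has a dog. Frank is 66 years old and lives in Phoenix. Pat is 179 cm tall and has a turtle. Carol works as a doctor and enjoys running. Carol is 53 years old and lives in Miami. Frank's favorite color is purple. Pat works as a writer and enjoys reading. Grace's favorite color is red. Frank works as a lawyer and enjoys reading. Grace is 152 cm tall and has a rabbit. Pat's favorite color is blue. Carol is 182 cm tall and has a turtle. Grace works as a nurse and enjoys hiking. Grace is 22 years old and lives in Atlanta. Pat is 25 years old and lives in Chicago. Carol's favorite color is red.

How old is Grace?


Grace is 22 years old

22


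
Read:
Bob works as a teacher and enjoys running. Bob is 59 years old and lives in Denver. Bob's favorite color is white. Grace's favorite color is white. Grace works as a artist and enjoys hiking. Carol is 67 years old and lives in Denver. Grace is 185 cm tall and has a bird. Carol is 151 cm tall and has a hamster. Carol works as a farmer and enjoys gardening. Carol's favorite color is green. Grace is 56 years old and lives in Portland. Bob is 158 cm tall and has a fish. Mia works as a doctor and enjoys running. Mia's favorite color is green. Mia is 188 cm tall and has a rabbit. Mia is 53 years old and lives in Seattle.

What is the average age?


Sum=235, n=4, avg=58.75

58.75


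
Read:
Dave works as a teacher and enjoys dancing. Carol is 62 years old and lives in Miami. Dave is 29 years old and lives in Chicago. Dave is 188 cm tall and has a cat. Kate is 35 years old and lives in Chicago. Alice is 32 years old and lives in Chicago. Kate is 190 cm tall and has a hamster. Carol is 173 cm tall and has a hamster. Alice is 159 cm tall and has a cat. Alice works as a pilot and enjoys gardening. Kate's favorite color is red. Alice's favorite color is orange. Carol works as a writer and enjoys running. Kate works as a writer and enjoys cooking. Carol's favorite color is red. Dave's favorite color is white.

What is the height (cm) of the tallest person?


Tallest: Kate at 190 cm

190


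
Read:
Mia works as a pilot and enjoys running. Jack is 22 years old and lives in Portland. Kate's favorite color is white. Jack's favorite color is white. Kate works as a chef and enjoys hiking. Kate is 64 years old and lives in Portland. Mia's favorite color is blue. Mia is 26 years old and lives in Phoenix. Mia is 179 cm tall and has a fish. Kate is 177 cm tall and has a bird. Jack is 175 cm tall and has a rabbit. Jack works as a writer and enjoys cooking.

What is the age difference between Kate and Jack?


|64 - 22| = 42

42


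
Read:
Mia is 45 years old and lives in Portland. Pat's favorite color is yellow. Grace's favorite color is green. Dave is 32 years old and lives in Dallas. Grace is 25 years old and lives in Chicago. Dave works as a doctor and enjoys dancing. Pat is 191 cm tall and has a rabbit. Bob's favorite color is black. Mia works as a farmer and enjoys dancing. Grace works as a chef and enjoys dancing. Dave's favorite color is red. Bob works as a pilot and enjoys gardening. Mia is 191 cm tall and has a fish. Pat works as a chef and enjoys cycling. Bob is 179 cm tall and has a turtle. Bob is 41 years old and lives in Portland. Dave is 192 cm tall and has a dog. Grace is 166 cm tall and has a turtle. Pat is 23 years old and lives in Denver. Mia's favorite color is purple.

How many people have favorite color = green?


Count: 1

1


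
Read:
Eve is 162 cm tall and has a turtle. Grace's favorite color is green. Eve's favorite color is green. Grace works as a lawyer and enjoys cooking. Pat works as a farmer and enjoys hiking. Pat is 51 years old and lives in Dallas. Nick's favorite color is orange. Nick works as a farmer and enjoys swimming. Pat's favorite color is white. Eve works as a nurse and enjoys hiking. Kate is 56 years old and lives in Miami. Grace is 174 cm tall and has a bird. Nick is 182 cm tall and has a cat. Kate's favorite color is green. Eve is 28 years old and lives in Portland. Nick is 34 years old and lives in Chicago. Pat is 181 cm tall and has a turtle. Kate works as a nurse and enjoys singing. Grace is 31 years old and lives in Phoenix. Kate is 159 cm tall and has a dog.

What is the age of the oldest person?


Oldest: Kate at 56

56


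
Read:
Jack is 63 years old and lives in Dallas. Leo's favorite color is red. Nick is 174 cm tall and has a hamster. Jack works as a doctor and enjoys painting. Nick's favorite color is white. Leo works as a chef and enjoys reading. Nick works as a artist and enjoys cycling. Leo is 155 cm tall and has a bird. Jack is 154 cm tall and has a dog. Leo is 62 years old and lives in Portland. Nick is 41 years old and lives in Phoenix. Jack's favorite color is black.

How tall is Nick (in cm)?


Nick is 174 cm tall

174


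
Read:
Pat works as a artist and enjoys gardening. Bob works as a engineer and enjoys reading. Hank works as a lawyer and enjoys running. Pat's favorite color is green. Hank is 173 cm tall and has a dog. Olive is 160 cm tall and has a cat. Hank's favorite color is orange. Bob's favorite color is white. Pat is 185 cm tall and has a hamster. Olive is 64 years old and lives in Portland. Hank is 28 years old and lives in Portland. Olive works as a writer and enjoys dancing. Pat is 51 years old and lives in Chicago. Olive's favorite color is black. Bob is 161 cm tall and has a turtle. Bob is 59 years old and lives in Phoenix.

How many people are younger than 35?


Filter: 1

1


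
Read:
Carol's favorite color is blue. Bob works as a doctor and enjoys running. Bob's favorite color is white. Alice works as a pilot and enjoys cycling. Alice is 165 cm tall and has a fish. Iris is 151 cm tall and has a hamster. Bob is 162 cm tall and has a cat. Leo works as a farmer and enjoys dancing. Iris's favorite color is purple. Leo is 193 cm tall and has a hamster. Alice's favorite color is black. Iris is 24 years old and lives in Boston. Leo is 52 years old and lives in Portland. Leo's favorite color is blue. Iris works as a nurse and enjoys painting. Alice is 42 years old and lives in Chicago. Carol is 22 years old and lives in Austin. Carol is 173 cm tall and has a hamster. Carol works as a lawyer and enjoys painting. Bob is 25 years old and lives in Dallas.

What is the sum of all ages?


22+52+24+42+25 = 165

165


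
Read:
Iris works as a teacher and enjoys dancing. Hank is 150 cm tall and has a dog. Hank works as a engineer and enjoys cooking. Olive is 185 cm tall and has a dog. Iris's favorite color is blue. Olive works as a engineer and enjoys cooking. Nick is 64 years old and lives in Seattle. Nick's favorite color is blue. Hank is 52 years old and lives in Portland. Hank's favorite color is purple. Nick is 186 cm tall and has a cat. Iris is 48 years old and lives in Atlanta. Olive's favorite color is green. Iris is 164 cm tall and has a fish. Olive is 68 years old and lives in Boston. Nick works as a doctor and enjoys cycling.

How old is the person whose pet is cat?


Person with pet=cat is Nick, age 64

64


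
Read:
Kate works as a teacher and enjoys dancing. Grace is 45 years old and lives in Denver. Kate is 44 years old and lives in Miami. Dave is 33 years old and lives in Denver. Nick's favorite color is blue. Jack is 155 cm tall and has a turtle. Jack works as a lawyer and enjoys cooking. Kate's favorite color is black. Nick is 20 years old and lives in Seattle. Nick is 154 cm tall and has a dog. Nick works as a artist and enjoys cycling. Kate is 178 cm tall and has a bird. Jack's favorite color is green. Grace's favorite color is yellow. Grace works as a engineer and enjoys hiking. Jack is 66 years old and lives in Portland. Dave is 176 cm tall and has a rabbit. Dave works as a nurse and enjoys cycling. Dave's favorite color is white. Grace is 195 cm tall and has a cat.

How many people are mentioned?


People: Dave, Kate, Jack, Nick, Grace. Count = 5

5


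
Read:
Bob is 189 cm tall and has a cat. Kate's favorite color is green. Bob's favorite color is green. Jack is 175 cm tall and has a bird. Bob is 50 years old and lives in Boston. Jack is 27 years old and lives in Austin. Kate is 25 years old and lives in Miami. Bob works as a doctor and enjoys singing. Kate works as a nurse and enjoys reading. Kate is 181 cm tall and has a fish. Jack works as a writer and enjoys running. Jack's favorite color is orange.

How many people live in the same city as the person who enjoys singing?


Person with hobby singing is Bob, city Boston. Count = 1

1


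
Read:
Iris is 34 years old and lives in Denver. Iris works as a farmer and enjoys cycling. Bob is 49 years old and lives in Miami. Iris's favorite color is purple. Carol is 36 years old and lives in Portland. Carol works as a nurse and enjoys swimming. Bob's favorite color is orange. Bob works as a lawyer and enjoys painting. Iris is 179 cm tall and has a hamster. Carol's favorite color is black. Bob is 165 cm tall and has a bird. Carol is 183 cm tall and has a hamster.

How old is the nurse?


The nurse is Carol, age 36

36


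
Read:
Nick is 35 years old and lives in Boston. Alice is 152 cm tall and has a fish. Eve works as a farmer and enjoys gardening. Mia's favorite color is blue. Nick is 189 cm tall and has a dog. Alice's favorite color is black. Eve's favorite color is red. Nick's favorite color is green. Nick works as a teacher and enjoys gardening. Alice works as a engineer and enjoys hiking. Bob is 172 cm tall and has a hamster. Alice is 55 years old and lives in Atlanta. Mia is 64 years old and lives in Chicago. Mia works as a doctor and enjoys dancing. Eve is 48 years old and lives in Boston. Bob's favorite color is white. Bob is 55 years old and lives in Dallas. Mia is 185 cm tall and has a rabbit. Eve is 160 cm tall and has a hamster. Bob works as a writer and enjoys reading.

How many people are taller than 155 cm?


Taller than 155: 4

4


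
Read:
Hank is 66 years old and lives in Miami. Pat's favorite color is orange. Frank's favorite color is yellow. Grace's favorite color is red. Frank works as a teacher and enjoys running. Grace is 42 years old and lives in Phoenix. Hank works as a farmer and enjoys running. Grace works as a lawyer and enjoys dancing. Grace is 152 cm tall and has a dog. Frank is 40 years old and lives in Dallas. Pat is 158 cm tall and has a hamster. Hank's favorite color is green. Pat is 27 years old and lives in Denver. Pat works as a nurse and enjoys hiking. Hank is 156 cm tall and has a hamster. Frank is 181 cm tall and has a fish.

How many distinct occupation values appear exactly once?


Unique occupation values: 4

4


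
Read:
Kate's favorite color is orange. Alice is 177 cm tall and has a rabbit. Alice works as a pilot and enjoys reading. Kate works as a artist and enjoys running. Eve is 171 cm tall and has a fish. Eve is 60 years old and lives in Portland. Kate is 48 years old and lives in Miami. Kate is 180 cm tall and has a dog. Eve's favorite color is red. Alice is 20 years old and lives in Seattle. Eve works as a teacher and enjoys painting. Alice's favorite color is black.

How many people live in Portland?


Count in Portland: 1

1


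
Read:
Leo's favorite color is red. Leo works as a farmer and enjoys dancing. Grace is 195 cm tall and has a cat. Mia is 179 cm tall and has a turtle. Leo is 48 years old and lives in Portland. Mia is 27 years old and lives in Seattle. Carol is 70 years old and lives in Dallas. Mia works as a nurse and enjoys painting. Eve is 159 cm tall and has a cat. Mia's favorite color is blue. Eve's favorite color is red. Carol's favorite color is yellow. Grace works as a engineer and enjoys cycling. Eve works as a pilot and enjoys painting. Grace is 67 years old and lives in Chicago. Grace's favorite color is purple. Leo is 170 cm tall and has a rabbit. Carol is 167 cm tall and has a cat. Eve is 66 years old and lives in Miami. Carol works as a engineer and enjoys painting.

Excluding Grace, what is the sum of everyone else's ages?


Sum (excluding Grace): 211

211


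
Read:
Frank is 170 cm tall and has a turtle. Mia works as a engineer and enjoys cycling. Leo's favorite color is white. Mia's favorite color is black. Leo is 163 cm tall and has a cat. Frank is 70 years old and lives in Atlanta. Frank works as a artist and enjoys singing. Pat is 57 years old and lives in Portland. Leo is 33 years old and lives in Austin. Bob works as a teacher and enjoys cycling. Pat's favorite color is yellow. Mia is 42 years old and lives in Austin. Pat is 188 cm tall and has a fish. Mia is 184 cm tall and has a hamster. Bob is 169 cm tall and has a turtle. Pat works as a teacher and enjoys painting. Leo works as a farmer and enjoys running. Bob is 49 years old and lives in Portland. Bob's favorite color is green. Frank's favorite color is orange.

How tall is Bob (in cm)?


Bob is 169 cm tall

169


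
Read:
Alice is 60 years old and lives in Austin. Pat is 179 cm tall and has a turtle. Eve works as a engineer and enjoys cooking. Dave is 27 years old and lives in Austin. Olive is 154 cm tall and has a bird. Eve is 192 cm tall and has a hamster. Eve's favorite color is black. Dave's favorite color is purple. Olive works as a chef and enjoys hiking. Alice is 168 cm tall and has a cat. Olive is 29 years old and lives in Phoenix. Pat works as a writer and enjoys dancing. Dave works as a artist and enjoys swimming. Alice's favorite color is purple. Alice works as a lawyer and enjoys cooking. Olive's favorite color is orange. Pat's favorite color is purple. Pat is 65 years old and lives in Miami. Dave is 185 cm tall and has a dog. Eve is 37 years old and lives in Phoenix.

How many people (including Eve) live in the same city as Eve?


Eve lives in Phoenix. Count = 2

2


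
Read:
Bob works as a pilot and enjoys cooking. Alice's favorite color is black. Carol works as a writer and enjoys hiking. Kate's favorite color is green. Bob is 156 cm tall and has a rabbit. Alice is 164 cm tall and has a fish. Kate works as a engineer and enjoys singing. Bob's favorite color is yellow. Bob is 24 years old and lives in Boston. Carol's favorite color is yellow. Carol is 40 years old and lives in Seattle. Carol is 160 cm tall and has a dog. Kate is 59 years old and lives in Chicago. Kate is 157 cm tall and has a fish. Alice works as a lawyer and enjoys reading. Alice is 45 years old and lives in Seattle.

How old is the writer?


The writer is Carol, age 40

40


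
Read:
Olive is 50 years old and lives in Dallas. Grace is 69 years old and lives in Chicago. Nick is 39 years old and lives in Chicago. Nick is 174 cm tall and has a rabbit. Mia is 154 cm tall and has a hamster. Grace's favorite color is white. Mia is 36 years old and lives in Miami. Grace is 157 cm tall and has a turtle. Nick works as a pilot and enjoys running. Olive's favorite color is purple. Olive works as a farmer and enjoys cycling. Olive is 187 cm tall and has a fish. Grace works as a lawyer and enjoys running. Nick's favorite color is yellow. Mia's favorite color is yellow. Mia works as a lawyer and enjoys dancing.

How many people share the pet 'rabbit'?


Count: 1

1


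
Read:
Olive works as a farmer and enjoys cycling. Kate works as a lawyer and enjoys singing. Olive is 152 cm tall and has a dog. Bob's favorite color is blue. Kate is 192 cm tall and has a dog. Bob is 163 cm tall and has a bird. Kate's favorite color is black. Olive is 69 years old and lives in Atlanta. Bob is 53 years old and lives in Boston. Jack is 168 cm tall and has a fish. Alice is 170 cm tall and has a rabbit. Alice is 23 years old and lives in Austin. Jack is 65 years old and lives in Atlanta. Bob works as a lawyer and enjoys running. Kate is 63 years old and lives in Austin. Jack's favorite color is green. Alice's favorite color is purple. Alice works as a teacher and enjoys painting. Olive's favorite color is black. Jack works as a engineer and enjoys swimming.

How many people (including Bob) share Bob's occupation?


Bob is a lawyer. Count = 2

2
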